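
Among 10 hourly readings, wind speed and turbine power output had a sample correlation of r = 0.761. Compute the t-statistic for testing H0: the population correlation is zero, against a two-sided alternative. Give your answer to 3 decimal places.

1 − r² = 1 − 0.579121 = 0.420879;  √(1−r²) = 0.648752
√(n−2) = √8 = 2.828427
t = r·√(n−2)/√(1−r²) = 0.761 · 2.828427 / 0.648752 = 3.318

3.318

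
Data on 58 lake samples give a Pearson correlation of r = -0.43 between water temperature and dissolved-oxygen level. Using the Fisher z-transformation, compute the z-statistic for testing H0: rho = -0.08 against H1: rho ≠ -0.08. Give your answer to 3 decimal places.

z_r = atanh(-0.43) = -0.459897,  z_0 = atanh(-0.08) = -0.080171
SE = 1/√(n−3) = 1/√55 = 0.134840
z = (z_r − z_0)/SE = (-0.459897 − (-0.080171)) / 0.134840 = -0.379726 / 0.134840 = -2.816

-2.816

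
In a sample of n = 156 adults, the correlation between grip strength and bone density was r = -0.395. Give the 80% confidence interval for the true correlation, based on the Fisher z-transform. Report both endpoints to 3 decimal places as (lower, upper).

Fisher z: z_r = atanh(r) = ½·ln((1+(-0.395))/(1−(-0.395))) = -0.417711
SE(z) = 1/√(n−3) = 1/√153 = 0.080845
80% ⇒ z* = 1.282; margin = 1.282·0.080845 = 0.103643
CI on z-scale: (-0.521354, -0.314068)
Back-transform: tanh(-0.521354) = -0.478744, tanh(-0.314068) = -0.304133

(-0.479, -0.304)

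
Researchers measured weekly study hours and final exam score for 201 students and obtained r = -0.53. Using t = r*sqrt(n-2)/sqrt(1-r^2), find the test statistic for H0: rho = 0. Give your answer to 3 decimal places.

1 − r² = 1 − 0.2809 = 0.7191;  √(1−r²) = 0.847998
√(n−2) = √199 = 14.106736
t = r·√(n−2)/√(1−r²) = -0.53 · 14.106736 / 0.847998 = -8.817

-8.817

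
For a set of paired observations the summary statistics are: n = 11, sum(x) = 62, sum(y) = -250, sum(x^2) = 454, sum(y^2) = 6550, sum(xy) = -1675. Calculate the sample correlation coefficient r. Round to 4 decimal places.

-0.8826

Numerator: nΣxy − (Σx)(Σy) = 11·(-1675) − (62)(-250) = -2925
Denominator: √[(nΣx²−(Σx)²)(nΣy²−(Σy)²)]
  nΣx²−(Σx)² = 11·454 − 3844 = 1150;  nΣy²−(Σy)² = 11·6550 − 62500 = 9550
  √(1150·9550) = √10982500 = 3313.9855
r = -2925 / 3313.9855 = -0.8826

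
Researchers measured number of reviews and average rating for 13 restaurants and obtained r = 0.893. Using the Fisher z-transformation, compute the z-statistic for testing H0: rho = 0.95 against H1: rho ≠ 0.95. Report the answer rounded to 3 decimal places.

z_r = atanh(0.893) = 1.436545,  z_0 = atanh(0.95) = 1.831781
SE = 1/√(n−3) = 1/√10 = 0.316228
z = (z_r − z_0)/SE = (1.436545 − 1.831781) / 0.316228 = -0.395236 / 0.316228 = -1.250

-1.250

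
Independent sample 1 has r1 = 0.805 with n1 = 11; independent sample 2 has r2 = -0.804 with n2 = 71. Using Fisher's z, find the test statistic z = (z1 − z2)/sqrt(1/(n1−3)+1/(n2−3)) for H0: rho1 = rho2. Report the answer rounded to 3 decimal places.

Fisher z-transforms: z1 = atanh(0.805) = 1.112658, z2 = atanh(-0.804) = -1.109824; difference d = 2.222482
Var(d) = 1/8 + 1/68 = 0.1250000 + 0.0147059 = 0.1397059
z = d/√Var(d) = 2.222482 / √0.1397059 = 2.222482 / 0.373773 = 5.946

5.946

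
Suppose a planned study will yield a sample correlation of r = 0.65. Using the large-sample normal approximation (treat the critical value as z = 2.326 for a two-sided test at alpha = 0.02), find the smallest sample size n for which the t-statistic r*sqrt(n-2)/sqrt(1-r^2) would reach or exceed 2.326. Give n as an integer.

10

Need r·√(n−2)/√(1−r²) ≥ 2.326
√(n−2) ≥ 2.326·√(1−0.4225) / 0.65 = 2.326·0.759934 / 0.65 = 2.7194
n−2 ≥ 7.3951  ⇒  n ≥ 9.3951
Smallest integer n = 10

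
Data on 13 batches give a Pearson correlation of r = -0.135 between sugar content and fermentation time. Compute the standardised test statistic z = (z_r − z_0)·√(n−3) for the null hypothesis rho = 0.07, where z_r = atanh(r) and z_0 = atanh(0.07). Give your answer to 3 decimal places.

-0.651

z_r = atanh(-0.135) = -0.135829,  z_0 = atanh(0.07) = 0.070115
SE = 1/√(n−3) = 1/√10 = 0.316228
z = (z_r − z_0)/SE = (-0.135829 − 0.070115) / 0.316228 = -0.205944 / 0.316228 = -0.651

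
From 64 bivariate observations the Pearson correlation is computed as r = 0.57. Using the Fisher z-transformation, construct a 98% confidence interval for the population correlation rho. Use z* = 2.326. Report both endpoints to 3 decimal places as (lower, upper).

(0.336, 0.738)

Fisher z: z_r = atanh(r) = ½·ln((1+0.57)/(1−0.57)) = 0.647523
SE(z) = 1/√(n−3) = 1/√61 = 0.128037
98% ⇒ z* = 2.326; margin = 2.326·0.128037 = 0.297814
CI on z-scale: (0.349709, 0.945337)
Back-transform: tanh(0.349709) = 0.336117, tanh(0.945337) = 0.737665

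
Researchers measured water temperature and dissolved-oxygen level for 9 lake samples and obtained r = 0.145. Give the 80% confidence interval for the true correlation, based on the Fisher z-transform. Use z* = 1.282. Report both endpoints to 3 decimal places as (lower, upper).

(-0.360, 0.585)

z_r = atanh(0.145) = 0.146029;  SE = 1/√(n−3) = 1/√6 = 0.408248
z-limits: 0.146029 ± 1.282·0.408248 = 0.146029 ± 0.523374 = [-0.377345, 0.669403]
ρ-limits: (tanh -0.377345, tanh 0.669403) = (-0.360, 0.585)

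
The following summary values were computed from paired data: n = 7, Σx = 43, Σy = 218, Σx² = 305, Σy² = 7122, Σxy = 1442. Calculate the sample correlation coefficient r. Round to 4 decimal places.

0.8820

S_xy = nΣxy − ΣxΣy = 7·1442 − 43·218 = 10094 − 9374 = 720
S_xx = nΣx² − (Σx)² = 7·305 − 43² = 2135 − 1849 = 286
S_yy = nΣy² − (Σy)² = 7·7122 − 218² = 49854 − 47524 = 2330
r = S_xy / √(S_xx·S_yy) = 720 / √(286·2330) = 720 / √666380 = 720 / 816.3210 = 0.8820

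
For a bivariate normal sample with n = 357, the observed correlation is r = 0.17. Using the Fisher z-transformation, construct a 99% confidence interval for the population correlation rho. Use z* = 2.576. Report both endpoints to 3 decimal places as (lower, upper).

z_r = atanh(0.17) = 0.171667;  SE = 1/√(n−3) = 1/√354 = 0.053149
z-limits: 0.171667 ± 2.576·0.053149 = 0.171667 ± 0.136912 = [0.034755, 0.308579]
ρ-limits: (tanh 0.034755, tanh 0.308579) = (0.035, 0.299)

(0.035, 0.299)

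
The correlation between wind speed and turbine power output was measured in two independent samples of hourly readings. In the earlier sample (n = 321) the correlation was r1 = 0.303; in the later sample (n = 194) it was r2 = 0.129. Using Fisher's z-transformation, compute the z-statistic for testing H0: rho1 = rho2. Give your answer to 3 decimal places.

2.000

Fisher z-transforms: z1 = atanh(0.303) = 0.312820, z2 = atanh(0.129) = 0.129723; difference d = 0.183097
Var(d) = 1/318 + 1/191 = 0.0031447 + 0.0052356 = 0.0083803
z = d/√Var(d) = 0.183097 / √0.0083803 = 0.183097 / 0.091544 = 2.000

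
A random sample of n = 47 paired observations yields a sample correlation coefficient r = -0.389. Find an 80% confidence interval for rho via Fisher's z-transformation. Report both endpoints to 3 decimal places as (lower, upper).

z_r = atanh(-0.389) = -0.410621;  SE = 1/√(n−3) = 1/√44 = 0.150756
z-limits: -0.410621 ± 1.282·0.150756 = -0.410621 ± 0.193269 = [-0.603890, -0.217352]
ρ-limits: (tanh -0.603890, tanh -0.217352) = (-0.540, -0.214)

(-0.540, -0.214)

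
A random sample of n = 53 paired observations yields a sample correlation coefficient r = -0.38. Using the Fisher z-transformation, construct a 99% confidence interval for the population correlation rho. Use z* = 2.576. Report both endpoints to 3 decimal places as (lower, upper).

(-0.644, -0.036)

z_r = atanh(-0.38) = -0.400060;  SE = 1/√(n−3) = 1/√50 = 0.141421
z-limits: -0.400060 ± 2.576·0.141421 = -0.400060 ± 0.364300 = [-0.764360, -0.035760]
ρ-limits: (tanh -0.764360, tanh -0.035760) = (-0.644, -0.036)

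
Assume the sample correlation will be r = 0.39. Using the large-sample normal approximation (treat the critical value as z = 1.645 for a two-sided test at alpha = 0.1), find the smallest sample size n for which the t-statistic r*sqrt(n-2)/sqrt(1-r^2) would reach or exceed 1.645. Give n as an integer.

18

r√(n−2)/√(1−r²) ≥ 1.645  ⇔  n−2 ≥ (1.645)²·(1−r²)/r²
(1−r²)/r² = (1−0.1521)/0.1521 = 5.5746
n ≥ 2 + 2.706025·5.5746 = 2 + 15.0850 = 17.0850
⌈17.0850⌉ = 18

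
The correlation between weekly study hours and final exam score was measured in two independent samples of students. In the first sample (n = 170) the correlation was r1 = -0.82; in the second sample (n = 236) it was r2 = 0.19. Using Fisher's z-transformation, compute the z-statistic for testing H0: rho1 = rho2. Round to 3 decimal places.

-13.307

Fisher z-transforms: z1 = atanh(-0.82) = -1.156817, z2 = atanh(0.19) = 0.192337; difference d = -1.349154
Var(d) = 1/167 + 1/233 = 0.0059880 + 0.0042918 = 0.0102798
z = d/√Var(d) = -1.349154 / √0.0102798 = -1.349154 / 0.101389 = -13.307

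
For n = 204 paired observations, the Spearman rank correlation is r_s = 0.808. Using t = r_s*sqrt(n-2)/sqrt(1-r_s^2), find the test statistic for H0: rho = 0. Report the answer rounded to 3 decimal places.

t = r_s·√(n−2) / √(1−r_s²) with r_s = 0.808, n = 204
  = 0.808·√202 / √(1 − 0.652864)
  = 0.808·14.212670 / 0.589182
  = 11.483837 / 0.589182 = 19.491

19.491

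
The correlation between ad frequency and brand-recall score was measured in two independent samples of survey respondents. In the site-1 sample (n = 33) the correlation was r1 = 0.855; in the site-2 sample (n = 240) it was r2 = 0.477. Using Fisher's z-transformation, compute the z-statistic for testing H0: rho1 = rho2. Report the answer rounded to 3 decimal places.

Fisher z-transforms: z1 = atanh(0.855) = 1.274453, z2 = atanh(0.477) = 0.519093; difference d = 0.755360
Var(d) = 1/30 + 1/237 = 0.0333333 + 0.0042194 = 0.0375527
z = d/√Var(d) = 0.755360 / √0.0375527 = 0.755360 / 0.193785 = 3.898

3.898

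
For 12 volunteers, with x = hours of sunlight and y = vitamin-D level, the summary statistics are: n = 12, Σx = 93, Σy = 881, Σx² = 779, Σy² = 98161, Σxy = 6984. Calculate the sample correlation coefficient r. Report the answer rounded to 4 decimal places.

S_xy = nΣxy − ΣxΣy = 12·6984 − 93·881 = 83808 − 81933 = 1875
S_xx = nΣx² − (Σx)² = 12·779 − 93² = 9348 − 8649 = 699
S_yy = nΣy² − (Σy)² = 12·98161 − 881² = 1177932 − 776161 = 401771
r = S_xy / √(S_xx·S_yy) = 1875 / √(699·401771) = 1875 / √280837929 = 1875 / 16758.2197 = 0.1119

0.1119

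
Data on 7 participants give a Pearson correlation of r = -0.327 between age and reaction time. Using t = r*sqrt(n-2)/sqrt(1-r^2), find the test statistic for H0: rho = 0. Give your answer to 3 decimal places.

-0.774

t = r·√(n−2) / √(1−r²) with r = -0.327, n = 7
  = -0.327·√5 / √(1 − 0.106929)
  = -0.327·2.236068 / 0.945024
  = -0.731194 / 0.945024 = -0.774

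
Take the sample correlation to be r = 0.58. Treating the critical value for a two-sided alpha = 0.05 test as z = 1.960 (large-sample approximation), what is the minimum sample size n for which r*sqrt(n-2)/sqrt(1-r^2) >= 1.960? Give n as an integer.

10

r√(n−2)/√(1−r²) ≥ 1.960  ⇔  n−2 ≥ (1.960)²·(1−r²)/r²
(1−r²)/r² = (1−0.3364)/0.3364 = 1.9727
n ≥ 2 + 3.8416·1.9727 = 2 + 7.5783 = 9.5783
⌈9.5783⌉ = 10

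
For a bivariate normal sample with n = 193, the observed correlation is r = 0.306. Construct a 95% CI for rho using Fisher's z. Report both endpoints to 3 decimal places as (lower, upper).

Fisher z: z_r = atanh(r) = ½·ln((1+0.306)/(1−0.306)) = 0.316126
SE(z) = 1/√(n−3) = 1/√190 = 0.072548
95% ⇒ z* = 1.960; margin = 1.960·0.072548 = 0.142194
CI on z-scale: (0.173932, 0.458320)
Back-transform: tanh(0.173932) = 0.172199, tanh(0.458320) = 0.428714

(0.172, 0.429)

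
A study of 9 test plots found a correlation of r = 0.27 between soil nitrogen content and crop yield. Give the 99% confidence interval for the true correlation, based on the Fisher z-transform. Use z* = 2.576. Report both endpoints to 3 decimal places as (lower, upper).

(-0.650, 0.869)

z_r = atanh(0.27) = 0.276864;  SE = 1/√(n−3) = 1/√6 = 0.408248
z-limits: 0.276864 ± 2.576·0.408248 = 0.276864 ± 1.051647 = [-0.774783, 1.328511]
ρ-limits: (tanh -0.774783, tanh 1.328511) = (-0.650, 0.869)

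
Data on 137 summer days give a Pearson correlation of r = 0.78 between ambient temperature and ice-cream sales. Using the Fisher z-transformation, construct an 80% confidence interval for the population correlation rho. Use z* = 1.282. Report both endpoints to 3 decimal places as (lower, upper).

(0.733, 0.820)

Fisher z: z_r = atanh(r) = ½·ln((1+0.78)/(1−0.78)) = 1.045371
SE(z) = 1/√(n−3) = 1/√134 = 0.086387
80% ⇒ z* = 1.282; margin = 1.282·0.086387 = 0.110748
CI on z-scale: (0.934623, 1.156119)
Back-transform: tanh(0.934623) = 0.732742, tanh(1.156119) = 0.819771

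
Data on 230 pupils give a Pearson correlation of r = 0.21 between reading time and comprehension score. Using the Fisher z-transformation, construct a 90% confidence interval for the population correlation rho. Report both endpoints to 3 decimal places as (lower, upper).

Fisher z: z_r = atanh(r) = ½·ln((1+0.21)/(1−0.21)) = 0.213171
SE(z) = 1/√(n−3) = 1/√227 = 0.066372
90% ⇒ z* = 1.645; margin = 1.645·0.066372 = 0.109182
CI on z-scale: (0.103989, 0.322353)
Back-transform: tanh(0.103989) = 0.103616, tanh(0.322353) = 0.311633

(0.104, 0.312)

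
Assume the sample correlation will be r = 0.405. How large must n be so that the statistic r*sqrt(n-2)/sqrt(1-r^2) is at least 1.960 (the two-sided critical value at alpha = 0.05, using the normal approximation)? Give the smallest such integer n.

r√(n−2)/√(1−r²) ≥ 1.960  ⇔  n−2 ≥ (1.960)²·(1−r²)/r²
(1−r²)/r² = (1−0.164025)/0.164025 = 5.0966
n ≥ 2 + 3.8416·5.0966 = 2 + 19.5791 = 21.5791
⌈21.5791⌉ = 22

22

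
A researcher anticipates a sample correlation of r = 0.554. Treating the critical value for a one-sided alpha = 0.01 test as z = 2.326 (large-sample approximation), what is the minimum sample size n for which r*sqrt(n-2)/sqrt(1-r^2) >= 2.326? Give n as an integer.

15

Need r·√(n−2)/√(1−r²) ≥ 2.326
√(n−2) ≥ 2.326·√(1−0.306916) / 0.554 = 2.326·0.832517 / 0.554 = 3.4954
n−2 ≥ 12.2178  ⇒  n ≥ 14.2178
Smallest integer n = 15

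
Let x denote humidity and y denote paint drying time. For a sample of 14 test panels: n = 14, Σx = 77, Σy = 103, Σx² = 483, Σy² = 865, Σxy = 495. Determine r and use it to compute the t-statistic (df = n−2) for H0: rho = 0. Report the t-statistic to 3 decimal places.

S_xy = nΣxy − ΣxΣy = 14·495 − 77·103 = 6930 − 7931 = -1001
S_xx = nΣx² − (Σx)² = 14·483 − 77² = 6762 − 5929 = 833
S_yy = nΣy² − (Σy)² = 14·865 − 103² = 12110 − 10609 = 1501
r = S_xy / √(S_xx·S_yy) = -1001 / √(833·1501) = -1001 / √1250333 = -1001 / 1118.1829 = -0.8952
t = r·√(n−2)/√(1−r²) = -0.8952·√12 / √(1−0.801383) = -3.101064 / 0.445665 = -6.958

-6.958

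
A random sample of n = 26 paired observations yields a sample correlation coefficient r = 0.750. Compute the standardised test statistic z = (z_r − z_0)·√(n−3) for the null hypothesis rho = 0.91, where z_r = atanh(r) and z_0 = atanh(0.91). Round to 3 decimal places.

Fisher z: atanh(0.750) = 0.972955, atanh(0.91) = 1.527524
z = (z_r − z_0)·√(n−3) = (0.972955 − 1.527524)·√23 = -0.554569 · 4.795832 = -2.660

-2.660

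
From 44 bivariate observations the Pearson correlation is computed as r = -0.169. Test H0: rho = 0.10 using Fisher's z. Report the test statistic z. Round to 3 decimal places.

Fisher z: atanh(-0.169) = -0.170637, atanh(0.10) = 0.100335
z = (z_r − z_0)·√(n−3) = (-0.170637 − 0.100335)·√41 = -0.270972 · 6.403124 = -1.735

-1.735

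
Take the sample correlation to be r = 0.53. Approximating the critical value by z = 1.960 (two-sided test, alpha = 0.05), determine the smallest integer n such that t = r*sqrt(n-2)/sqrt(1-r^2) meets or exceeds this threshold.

12

r√(n−2)/√(1−r²) ≥ 1.960  ⇔  n−2 ≥ (1.960)²·(1−r²)/r²
(1−r²)/r² = (1−0.2809)/0.2809 = 2.5600
n ≥ 2 + 3.8416·2.5600 = 2 + 9.8345 = 11.8345
⌈11.8345⌉ = 12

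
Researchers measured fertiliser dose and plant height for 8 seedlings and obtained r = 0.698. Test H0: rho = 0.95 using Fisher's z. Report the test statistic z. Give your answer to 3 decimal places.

-2.165

Fisher z: atanh(0.698) = 0.863390, atanh(0.95) = 1.831781
z = (z_r − z_0)·√(n−3) = (0.863390 − 1.831781)·√5 = -0.968391 · 2.236068 = -2.165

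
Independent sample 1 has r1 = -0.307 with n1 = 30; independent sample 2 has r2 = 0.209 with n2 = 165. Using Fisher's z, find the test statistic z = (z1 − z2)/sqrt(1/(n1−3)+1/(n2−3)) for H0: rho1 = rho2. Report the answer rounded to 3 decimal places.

-2.547

Fisher z-transforms: z1 = atanh(-0.307) = -0.317230, z2 = atanh(0.209) = 0.212125; difference d = -0.529355
Var(d) = 1/27 + 1/162 = 0.0370370 + 0.0061728 = 0.0432098
z = d/√Var(d) = -0.529355 / √0.0432098 = -0.529355 / 0.207870 = -2.547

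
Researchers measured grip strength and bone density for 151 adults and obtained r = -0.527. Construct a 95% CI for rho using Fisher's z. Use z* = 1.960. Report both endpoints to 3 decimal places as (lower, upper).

(-0.633, -0.401)

Fisher z: z_r = atanh(r) = ½·ln((1+(-0.527))/(1−(-0.527))) = -0.585982
SE(z) = 1/√(n−3) = 1/√148 = 0.082199
95% ⇒ z* = 1.960; margin = 1.960·0.082199 = 0.161110
CI on z-scale: (-0.747092, -0.424872)
Back-transform: tanh(-0.747092) = -0.633411, tanh(-0.424872) = -0.401027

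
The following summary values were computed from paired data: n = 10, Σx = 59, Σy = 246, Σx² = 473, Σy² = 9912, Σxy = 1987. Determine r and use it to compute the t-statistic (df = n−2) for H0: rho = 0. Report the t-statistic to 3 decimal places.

S_xy = nΣxy − ΣxΣy = 10·1987 − 59·246 = 19870 − 14514 = 5356
S_xx = nΣx² − (Σx)² = 10·473 − 59² = 4730 − 3481 = 1249
S_yy = nΣy² − (Σy)² = 10·9912 − 246² = 99120 − 60516 = 38604
r = S_xy / √(S_xx·S_yy) = 5356 / √(1249·38604) = 5356 / √48216396 = 5356 / 6943.8027 = 0.7713
t = r·√(n−2)/√(1−r²) = 0.7713·√8 / √(1−0.594904) = 2.181566 / 0.636472 = 3.428

3.428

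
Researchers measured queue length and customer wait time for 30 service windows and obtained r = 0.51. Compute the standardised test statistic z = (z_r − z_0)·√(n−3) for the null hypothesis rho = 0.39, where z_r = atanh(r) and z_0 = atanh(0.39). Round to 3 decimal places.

0.784

z_r = atanh(0.51) = 0.562730,  z_0 = atanh(0.39) = 0.411800
SE = 1/√(n−3) = 1/√27 = 0.192450
z = (z_r − z_0)/SE = (0.562730 − 0.411800) / 0.192450 = 0.150930 / 0.192450 = 0.784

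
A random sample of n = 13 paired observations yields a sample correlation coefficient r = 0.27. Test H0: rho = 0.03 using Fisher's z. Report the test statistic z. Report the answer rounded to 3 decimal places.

Fisher z: atanh(0.27) = 0.276864, atanh(0.03) = 0.030009
z = (z_r − z_0)·√(n−3) = (0.276864 − 0.030009)·√10 = 0.246855 · 3.162278 = 0.781

0.781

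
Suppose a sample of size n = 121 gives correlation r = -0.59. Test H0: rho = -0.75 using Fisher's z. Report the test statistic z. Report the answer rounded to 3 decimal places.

Fisher z: atanh(-0.59) = -0.677666, atanh(-0.75) = -0.972955
z = (z_r − z_0)·√(n−3) = (-0.677666 − (-0.972955))·√118 = 0.295289 · 10.862780 = 3.208

3.208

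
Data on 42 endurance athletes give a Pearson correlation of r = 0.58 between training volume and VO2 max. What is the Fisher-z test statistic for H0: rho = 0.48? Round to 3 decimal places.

z_r = atanh(0.58) = 0.662463,  z_0 = atanh(0.48) = 0.522984
SE = 1/√(n−3) = 1/√39 = 0.160128
z = (z_r − z_0)/SE = (0.662463 − 0.522984) / 0.160128 = 0.139479 / 0.160128 = 0.871

0.871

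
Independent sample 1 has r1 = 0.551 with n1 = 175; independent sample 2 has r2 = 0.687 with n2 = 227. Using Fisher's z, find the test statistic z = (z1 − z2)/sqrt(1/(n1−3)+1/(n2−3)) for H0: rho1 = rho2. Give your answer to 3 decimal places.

-2.194

Fisher z-transforms: z1 = atanh(0.551) = 0.619816, z2 = atanh(0.687) = 0.842252; difference d = -0.222436
Var(d) = 1/172 + 1/224 = 0.0058140 + 0.0044643 = 0.0102783
z = d/√Var(d) = -0.222436 / √0.0102783 = -0.222436 / 0.101382 = -2.194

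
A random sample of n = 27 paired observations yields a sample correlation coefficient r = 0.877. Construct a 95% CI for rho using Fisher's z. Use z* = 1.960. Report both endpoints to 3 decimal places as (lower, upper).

(0.745, 0.943)

Fisher z: z_r = atanh(r) = ½·ln((1+0.877)/(1−0.877)) = 1.362623
SE(z) = 1/√(n−3) = 1/√24 = 0.204124
95% ⇒ z* = 1.960; margin = 1.960·0.204124 = 0.400083
CI on z-scale: (0.962540, 1.762706)
Back-transform: tanh(0.962540) = 0.745408, tanh(1.762706) = 0.942804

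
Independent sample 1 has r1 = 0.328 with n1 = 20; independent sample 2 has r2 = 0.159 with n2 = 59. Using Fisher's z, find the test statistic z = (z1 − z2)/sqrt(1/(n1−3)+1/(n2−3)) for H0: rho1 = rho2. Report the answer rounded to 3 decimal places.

Fisher z-transforms: z1 = atanh(0.328) = 0.340585, z2 = atanh(0.159) = 0.160361; difference d = 0.180224
Var(d) = 1/17 + 1/56 = 0.0588235 + 0.0178571 = 0.0766806
z = d/√Var(d) = 0.180224 / √0.0766806 = 0.180224 / 0.276913 = 0.651

0.651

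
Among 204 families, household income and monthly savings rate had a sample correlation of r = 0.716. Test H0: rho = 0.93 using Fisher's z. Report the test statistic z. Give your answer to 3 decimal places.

-10.761

Fisher z: atanh(0.716) = 0.899389, atanh(0.93) = 1.658390
z = (z_r − z_0)·√(n−3) = (0.899389 − 1.658390)·√201 = -0.759001 · 14.177447 = -10.761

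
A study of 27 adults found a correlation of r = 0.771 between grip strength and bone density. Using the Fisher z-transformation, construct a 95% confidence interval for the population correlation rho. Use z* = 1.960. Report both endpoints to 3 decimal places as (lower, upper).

(0.553, 0.890)

z_r = atanh(0.771) = 1.022789;  SE = 1/√(n−3) = 1/√24 = 0.204124
z-limits: 1.022789 ± 1.960·0.204124 = 1.022789 ± 0.400083 = [0.622706, 1.422872]
ρ-limits: (tanh 0.622706, tanh 1.422872) = (0.553, 0.890)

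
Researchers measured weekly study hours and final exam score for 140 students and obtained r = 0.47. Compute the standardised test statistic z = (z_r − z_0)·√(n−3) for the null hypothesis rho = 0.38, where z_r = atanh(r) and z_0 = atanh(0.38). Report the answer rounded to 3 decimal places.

Fisher z: atanh(0.47) = 0.510070, atanh(0.38) = 0.400060
z = (z_r − z_0)·√(n−3) = (0.510070 − 0.400060)·√137 = 0.110010 · 11.704700 = 1.288

1.288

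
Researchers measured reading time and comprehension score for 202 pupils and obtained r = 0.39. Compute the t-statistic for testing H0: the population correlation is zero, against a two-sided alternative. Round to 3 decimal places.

5.990

1 − r² = 1 − 0.1521 = 0.8479;  √(1−r²) = 0.920815
√(n−2) = √200 = 14.142136
t = r·√(n−2)/√(1−r²) = 0.39 · 14.142136 / 0.920815 = 5.990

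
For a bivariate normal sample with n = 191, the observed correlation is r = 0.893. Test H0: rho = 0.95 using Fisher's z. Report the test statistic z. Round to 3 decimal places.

z_r = atanh(0.893) = 1.436545,  z_0 = atanh(0.95) = 1.831781
SE = 1/√(n−3) = 1/√188 = 0.072932
z = (z_r − z_0)/SE = (1.436545 − 1.831781) / 0.072932 = -0.395236 / 0.072932 = -5.419

-5.419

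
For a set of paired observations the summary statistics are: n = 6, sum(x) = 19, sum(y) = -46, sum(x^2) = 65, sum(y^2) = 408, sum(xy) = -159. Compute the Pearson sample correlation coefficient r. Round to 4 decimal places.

-0.8153

Numerator: nΣxy − (Σx)(Σy) = 6·(-159) − (19)(-46) = -80
Denominator: √[(nΣx²−(Σx)²)(nΣy²−(Σy)²)]
  nΣx²−(Σx)² = 6·65 − 361 = 29;  nΣy²−(Σy)² = 6·408 − 2116 = 332
  √(29·332) = √9628 = 98.1224
r = -80 / 98.1224 = -0.8153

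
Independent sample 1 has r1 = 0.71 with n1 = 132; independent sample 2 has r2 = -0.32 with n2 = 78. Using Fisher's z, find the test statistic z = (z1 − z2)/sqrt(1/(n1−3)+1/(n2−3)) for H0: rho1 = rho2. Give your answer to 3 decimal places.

Fisher z-transforms: z1 = atanh(0.71) = 0.887184, z2 = atanh(-0.32) = -0.331647; difference d = 1.218831
Var(d) = 1/129 + 1/75 = 0.0077519 + 0.0133333 = 0.0210852
z = d/√Var(d) = 1.218831 / √0.0210852 = 1.218831 / 0.145207 = 8.394

8.394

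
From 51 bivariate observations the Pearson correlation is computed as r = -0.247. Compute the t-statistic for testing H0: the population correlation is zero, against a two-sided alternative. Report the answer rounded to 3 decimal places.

-1.784

1 − r² = 1 − 0.061009 = 0.938991;  √(1−r²) = 0.969015
√(n−2) = √49 = 7.000000
t = r·√(n−2)/√(1−r²) = -0.247 · 7.000000 / 0.969015 = -1.784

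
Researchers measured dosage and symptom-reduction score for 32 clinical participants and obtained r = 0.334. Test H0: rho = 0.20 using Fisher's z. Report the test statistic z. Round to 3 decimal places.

0.779

z_r = atanh(0.334) = 0.347324,  z_0 = atanh(0.20) = 0.202733
SE = 1/√(n−3) = 1/√29 = 0.185695
z = (z_r − z_0)/SE = (0.347324 − 0.202733) / 0.185695 = 0.144591 / 0.185695 = 0.779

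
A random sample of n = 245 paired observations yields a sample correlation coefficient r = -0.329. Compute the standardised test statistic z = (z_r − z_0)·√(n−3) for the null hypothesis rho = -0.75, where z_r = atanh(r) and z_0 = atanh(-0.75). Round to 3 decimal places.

9.820

Fisher z: atanh(-0.329) = -0.341706, atanh(-0.75) = -0.972955
z = (z_r − z_0)·√(n−3) = (-0.341706 − (-0.972955))·√242 = 0.631249 · 15.556349 = 9.820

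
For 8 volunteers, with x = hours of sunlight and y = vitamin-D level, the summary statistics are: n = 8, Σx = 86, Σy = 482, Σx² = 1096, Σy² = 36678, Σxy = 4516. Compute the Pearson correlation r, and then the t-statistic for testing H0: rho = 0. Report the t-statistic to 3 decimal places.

-1.751

Numerator: nΣxy − (Σx)(Σy) = 8·4516 − (86)(482) = -5324
Denominator: √[(nΣx²−(Σx)²)(nΣy²−(Σy)²)]
  nΣx²−(Σx)² = 8·1096 − 7396 = 1372;  nΣy²−(Σy)² = 8·36678 − 232324 = 61100
  √(1372·61100) = √83829200 = 9155.8287
r = -5324 / 9155.8287 = -0.5815
t = r·√(n−2)/√(1−r²) = -0.5815·√6 / √(1−0.338142) = -1.424378 / 0.813547 = -1.751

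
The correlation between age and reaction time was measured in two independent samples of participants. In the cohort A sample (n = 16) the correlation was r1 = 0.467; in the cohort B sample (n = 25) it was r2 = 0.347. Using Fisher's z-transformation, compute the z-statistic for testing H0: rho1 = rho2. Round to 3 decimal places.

0.412

z1 = atanh(0.467) = 0.506227,  z2 = atanh(0.347) = 0.362029
SE = √(1/(n1−3) + 1/(n2−3)) = √(1/13 + 1/22) = √(0.0769231 + 0.0454545) = √0.1223776 = 0.349825
z = (z1 − z2)/SE = (0.506227 − 0.362029) / 0.349825 = 0.144198 / 0.349825 = 0.412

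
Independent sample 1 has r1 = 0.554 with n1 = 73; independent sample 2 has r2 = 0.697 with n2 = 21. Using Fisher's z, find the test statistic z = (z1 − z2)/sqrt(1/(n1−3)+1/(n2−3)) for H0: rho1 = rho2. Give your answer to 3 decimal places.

-0.898

Fisher z-transforms: z1 = atanh(0.554) = 0.624134, z2 = atanh(0.697) = 0.861442; difference d = -0.237308
Var(d) = 1/70 + 1/18 = 0.0142857 + 0.0555556 = 0.0698413
z = d/√Var(d) = -0.237308 / √0.0698413 = -0.237308 / 0.264275 = -0.898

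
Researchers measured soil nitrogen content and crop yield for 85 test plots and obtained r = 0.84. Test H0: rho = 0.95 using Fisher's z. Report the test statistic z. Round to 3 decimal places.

-5.529

z_r = atanh(0.84) = 1.221174,  z_0 = atanh(0.95) = 1.831781
SE = 1/√(n−3) = 1/√82 = 0.110432
z = (z_r − z_0)/SE = (1.221174 − 1.831781) / 0.110432 = -0.610607 / 0.110432 = -5.529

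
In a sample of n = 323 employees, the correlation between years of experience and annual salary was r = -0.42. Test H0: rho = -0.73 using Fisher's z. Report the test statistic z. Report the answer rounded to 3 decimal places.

8.605

z_r = atanh(-0.42) = -0.447692,  z_0 = atanh(-0.73) = -0.928727
SE = 1/√(n−3) = 1/√320 = 0.055902
z = (z_r − z_0)/SE = (-0.447692 − (-0.928727)) / 0.055902 = 0.481035 / 0.055902 = 8.605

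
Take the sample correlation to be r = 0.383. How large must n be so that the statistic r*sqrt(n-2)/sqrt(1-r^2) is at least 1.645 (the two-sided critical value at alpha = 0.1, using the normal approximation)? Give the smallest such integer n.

r√(n−2)/√(1−r²) ≥ 1.645  ⇔  n−2 ≥ (1.645)²·(1−r²)/r²
(1−r²)/r² = (1−0.146689)/0.146689 = 5.8171
n ≥ 2 + 2.706025·5.8171 = 2 + 15.7412 = 17.7412
⌈17.7412⌉ = 18

18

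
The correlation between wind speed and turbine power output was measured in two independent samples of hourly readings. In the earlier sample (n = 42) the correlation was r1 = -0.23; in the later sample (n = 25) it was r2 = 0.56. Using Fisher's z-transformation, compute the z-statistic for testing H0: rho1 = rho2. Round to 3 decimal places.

z1 = atanh(-0.23) = -0.234189,  z2 = atanh(0.56) = 0.632833
SE = √(1/(n1−3) + 1/(n2−3)) = √(1/39 + 1/22) = √(0.0256410 + 0.0454545) = √0.0710955 = 0.266637
z = (z1 − z2)/SE = (-0.234189 − 0.632833) / 0.266637 = -0.867022 / 0.266637 = -3.252

-3.252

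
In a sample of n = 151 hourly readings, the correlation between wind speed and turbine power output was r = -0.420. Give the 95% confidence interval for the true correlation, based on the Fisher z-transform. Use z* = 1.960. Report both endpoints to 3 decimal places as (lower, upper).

(-0.543, -0.279)

z_r = atanh(-0.420) = -0.447692;  SE = 1/√(n−3) = 1/√148 = 0.082199
z-limits: -0.447692 ± 1.960·0.082199 = -0.447692 ± 0.161110 = [-0.608802, -0.286582]
ρ-limits: (tanh -0.608802, tanh -0.286582) = (-0.543, -0.279)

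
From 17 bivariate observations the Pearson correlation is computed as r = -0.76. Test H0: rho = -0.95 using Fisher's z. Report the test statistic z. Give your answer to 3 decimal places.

3.126

z_r = atanh(-0.76) = -0.996215,  z_0 = atanh(-0.95) = -1.831781
SE = 1/√(n−3) = 1/√14 = 0.267261
z = (z_r − z_0)/SE = (-0.996215 − (-1.831781)) / 0.267261 = 0.835566 / 0.267261 = 3.126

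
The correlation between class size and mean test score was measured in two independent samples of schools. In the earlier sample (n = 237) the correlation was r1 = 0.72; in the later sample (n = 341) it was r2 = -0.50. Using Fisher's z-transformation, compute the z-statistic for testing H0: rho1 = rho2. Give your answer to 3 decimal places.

Fisher z-transforms: z1 = atanh(0.72) = 0.907645, z2 = atanh(-0.50) = -0.549306; difference d = 1.456951
Var(d) = 1/234 + 1/338 = 0.0042735 + 0.0029586 = 0.0072321
z = d/√Var(d) = 1.456951 / √0.0072321 = 1.456951 / 0.085042 = 17.132

17.132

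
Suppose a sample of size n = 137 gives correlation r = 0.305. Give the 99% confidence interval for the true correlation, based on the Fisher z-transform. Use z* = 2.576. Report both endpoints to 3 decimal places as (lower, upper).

(0.092, 0.491)

Fisher z: z_r = atanh(r) = ½·ln((1+0.305)/(1−0.305)) = 0.315023
SE(z) = 1/√(n−3) = 1/√134 = 0.086387
99% ⇒ z* = 2.576; margin = 2.576·0.086387 = 0.222533
CI on z-scale: (0.092490, 0.537556)
Back-transform: tanh(0.092490) = 0.092227, tanh(0.537556) = 0.491136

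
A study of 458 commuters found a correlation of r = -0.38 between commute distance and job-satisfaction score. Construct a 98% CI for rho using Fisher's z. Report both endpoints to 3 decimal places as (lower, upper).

z_r = atanh(-0.38) = -0.400060;  SE = 1/√(n−3) = 1/√455 = 0.046881
z-limits: -0.400060 ± 2.326·0.046881 = -0.400060 ± 0.109045 = [-0.509105, -0.291015]
ρ-limits: (tanh -0.509105, tanh -0.291015) = (-0.469, -0.283)

(-0.469, -0.283)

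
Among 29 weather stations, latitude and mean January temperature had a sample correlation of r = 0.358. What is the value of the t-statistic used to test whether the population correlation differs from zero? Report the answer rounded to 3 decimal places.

1.992

1 − r² = 1 − 0.128164 = 0.871836;  √(1−r²) = 0.933722
√(n−2) = √27 = 5.196152
t = r·√(n−2)/√(1−r²) = 0.358 · 5.196152 / 0.933722 = 1.992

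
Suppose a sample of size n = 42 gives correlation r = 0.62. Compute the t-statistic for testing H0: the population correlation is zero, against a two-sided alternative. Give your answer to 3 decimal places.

t = r·√(n−2) / √(1−r²) with r = 0.62, n = 42
  = 0.62·√40 / √(1 − 0.3844)
  = 0.62·6.324555 / 0.784602
  = 3.921224 / 0.784602 = 4.998

4.998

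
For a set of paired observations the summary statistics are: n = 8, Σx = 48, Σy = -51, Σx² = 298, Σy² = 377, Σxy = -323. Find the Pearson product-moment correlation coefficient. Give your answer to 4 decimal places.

-0.7464

Numerator: nΣxy − (Σx)(Σy) = 8·(-323) − (48)(-51) = -136
Denominator: √[(nΣx²−(Σx)²)(nΣy²−(Σy)²)]
  nΣx²−(Σx)² = 8·298 − 2304 = 80;  nΣy²−(Σy)² = 8·377 − 2601 = 415
  √(80·415) = √33200 = 182.2087
r = -136 / 182.2087 = -0.7464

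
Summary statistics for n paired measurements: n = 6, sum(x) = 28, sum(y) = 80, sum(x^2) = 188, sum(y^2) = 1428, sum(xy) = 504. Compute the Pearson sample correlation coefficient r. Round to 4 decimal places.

S_xy = nΣxy − ΣxΣy = 6·504 − 28·80 = 3024 − 2240 = 784
S_xx = nΣx² − (Σx)² = 6·188 − 28² = 1128 − 784 = 344
S_yy = nΣy² − (Σy)² = 6·1428 − 80² = 8568 − 6400 = 2168
r = S_xy / √(S_xx·S_yy) = 784 / √(344·2168) = 784 / √745792 = 784 / 863.5925 = 0.9078

0.9078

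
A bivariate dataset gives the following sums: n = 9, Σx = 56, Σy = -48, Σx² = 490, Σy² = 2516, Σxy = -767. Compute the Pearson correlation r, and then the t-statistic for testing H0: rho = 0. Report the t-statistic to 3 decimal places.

Numerator: nΣxy − (Σx)(Σy) = 9·(-767) − (56)(-48) = -4215
Denominator: √[(nΣx²−(Σx)²)(nΣy²−(Σy)²)]
  nΣx²−(Σx)² = 9·490 − 3136 = 1274;  nΣy²−(Σy)² = 9·2516 − 2304 = 20340
  √(1274·20340) = √25913160 = 5090.4970
r = -4215 / 5090.4970 = -0.8280
t = r·√(n−2)/√(1−r²) = -0.8280·√7 / √(1−0.685584) = -2.190682 / 0.560728 = -3.907

-3.907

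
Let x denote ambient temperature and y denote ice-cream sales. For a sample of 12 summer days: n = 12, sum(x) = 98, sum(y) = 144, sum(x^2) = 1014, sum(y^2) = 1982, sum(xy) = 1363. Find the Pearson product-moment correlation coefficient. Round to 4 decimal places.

Numerator: nΣxy − (Σx)(Σy) = 12·1363 − (98)(144) = 2244
Denominator: √[(nΣx²−(Σx)²)(nΣy²−(Σy)²)]
  nΣx²−(Σx)² = 12·1014 − 9604 = 2564;  nΣy²−(Σy)² = 12·1982 − 20736 = 3048
  √(2564·3048) = √7815072 = 2795.5450
r = 2244 / 2795.5450 = 0.8027

0.8027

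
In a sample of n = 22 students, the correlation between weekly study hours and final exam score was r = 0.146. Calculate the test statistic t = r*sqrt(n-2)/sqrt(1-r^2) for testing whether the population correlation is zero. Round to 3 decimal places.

0.660

1 − r² = 1 − 0.021316 = 0.978684;  √(1−r²) = 0.989285
√(n−2) = √20 = 4.472136
t = r·√(n−2)/√(1−r²) = 0.146 · 4.472136 / 0.989285 = 0.660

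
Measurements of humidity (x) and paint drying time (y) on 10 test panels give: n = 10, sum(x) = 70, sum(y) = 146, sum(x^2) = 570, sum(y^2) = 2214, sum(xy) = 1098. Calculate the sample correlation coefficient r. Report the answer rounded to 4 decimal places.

0.9361

S_xy = nΣxy − ΣxΣy = 10·1098 − 70·146 = 10980 − 10220 = 760
S_xx = nΣx² − (Σx)² = 10·570 − 70² = 5700 − 4900 = 800
S_yy = nΣy² − (Σy)² = 10·2214 − 146² = 22140 − 21316 = 824
r = S_xy / √(S_xx·S_yy) = 760 / √(800·824) = 760 / √659200 = 760 / 811.9113 = 0.9361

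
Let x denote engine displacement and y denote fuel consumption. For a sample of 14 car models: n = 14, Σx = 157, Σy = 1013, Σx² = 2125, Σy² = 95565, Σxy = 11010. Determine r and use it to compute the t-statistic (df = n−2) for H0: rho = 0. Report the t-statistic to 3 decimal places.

S_xy = nΣxy − ΣxΣy = 14·11010 − 157·1013 = 154140 − 159041 = -4901
S_xx = nΣx² − (Σx)² = 14·2125 − 157² = 29750 − 24649 = 5101
S_yy = nΣy² − (Σy)² = 14·95565 − 1013² = 1337910 − 1026169 = 311741
r = S_xy / √(S_xx·S_yy) = -4901 / √(5101·311741) = -4901 / √1590190841 = -4901 / 39877.1970 = -0.1229
t = r·√(n−2)/√(1−r²) = -0.1229·√12 / √(1−0.015104) = -0.425738 / 0.992419 = -0.429

-0.429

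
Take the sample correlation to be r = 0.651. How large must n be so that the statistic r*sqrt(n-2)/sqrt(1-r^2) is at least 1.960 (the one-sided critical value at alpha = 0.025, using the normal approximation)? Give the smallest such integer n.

r√(n−2)/√(1−r²) ≥ 1.960  ⇔  n−2 ≥ (1.960)²·(1−r²)/r²
(1−r²)/r² = (1−0.423801)/0.423801 = 1.3596
n ≥ 2 + 3.8416·1.3596 = 2 + 5.2230 = 7.2230
⌈7.2230⌉ = 8

8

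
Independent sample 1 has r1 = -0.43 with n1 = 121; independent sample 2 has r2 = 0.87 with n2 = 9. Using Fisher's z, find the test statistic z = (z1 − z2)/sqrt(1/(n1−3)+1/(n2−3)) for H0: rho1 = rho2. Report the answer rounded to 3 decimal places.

-4.284

Fisher z-transforms: z1 = atanh(-0.43) = -0.459897, z2 = atanh(0.87) = 1.333080; difference d = -1.792977
Var(d) = 1/118 + 1/6 = 0.0084746 + 0.1666667 = 0.1751413
z = d/√Var(d) = -1.792977 / √0.1751413 = -1.792977 / 0.418499 = -4.284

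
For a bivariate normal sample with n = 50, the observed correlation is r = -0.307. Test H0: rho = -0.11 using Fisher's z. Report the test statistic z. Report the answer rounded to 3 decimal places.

Fisher z: atanh(-0.307) = -0.317230, atanh(-0.11) = -0.110447
z = (z_r − z_0)·√(n−3) = (-0.317230 − (-0.110447))·√47 = -0.206783 · 6.855655 = -1.418

-1.418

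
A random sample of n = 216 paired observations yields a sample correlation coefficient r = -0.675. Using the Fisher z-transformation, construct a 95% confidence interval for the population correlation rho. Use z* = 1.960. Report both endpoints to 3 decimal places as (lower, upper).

(-0.742, -0.595)

z_r = atanh(-0.675) = -0.819872;  SE = 1/√(n−3) = 1/√213 = 0.068519
z-limits: -0.819872 ± 1.960·0.068519 = -0.819872 ± 0.134297 = [-0.954169, -0.685575]
ρ-limits: (tanh -0.954169, tanh -0.685575) = (-0.742, -0.595)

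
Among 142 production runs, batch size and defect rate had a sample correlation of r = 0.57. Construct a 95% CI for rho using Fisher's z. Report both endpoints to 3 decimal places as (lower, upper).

(0.447, 0.672)

Fisher z: z_r = atanh(r) = ½·ln((1+0.57)/(1−0.57)) = 0.647523
SE(z) = 1/√(n−3) = 1/√139 = 0.084819
95% ⇒ z* = 1.960; margin = 1.960·0.084819 = 0.166245
CI on z-scale: (0.481278, 0.813768)
Back-transform: tanh(0.481278) = 0.447267, tanh(0.813768) = 0.671664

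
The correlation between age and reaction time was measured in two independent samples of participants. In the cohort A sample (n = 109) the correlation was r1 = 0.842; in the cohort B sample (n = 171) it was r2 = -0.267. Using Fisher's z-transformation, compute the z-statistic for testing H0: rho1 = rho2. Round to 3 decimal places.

12.106

z1 = atanh(0.842) = 1.228006,  z2 = atanh(-0.267) = -0.273631
SE = √(1/(n1−3) + 1/(n2−3)) = √(1/106 + 1/168) = √(0.0094340 + 0.0059524) = √0.0153864 = 0.124042
z = (z1 − z2)/SE = (1.228006 − (-0.273631)) / 0.124042 = 1.501637 / 0.124042 = 12.106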